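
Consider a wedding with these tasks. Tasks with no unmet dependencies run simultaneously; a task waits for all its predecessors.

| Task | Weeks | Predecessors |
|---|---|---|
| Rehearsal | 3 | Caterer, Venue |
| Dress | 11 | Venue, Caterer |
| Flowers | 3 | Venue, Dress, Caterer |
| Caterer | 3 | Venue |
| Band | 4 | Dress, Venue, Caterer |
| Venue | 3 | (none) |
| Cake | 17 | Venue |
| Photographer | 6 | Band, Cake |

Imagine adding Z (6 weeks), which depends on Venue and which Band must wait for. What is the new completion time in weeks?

27

Originally the project takes 27 weeks.
With Z inserted, Band now waits for max(Dress, Venue, Caterer, Z).
New critical path: Venue→Caterer→Dress→Band→Photographer = 3+3+11+4+6 = 27 ⇒ 27 weeks.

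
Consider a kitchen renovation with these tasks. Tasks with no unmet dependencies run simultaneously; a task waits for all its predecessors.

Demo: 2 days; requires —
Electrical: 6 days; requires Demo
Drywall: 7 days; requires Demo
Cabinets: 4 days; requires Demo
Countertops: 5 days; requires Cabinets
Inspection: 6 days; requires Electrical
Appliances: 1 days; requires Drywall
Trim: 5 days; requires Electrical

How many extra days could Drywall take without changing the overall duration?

4

Demo→Electrical→Inspection = 2+6+6 = 14 sets the makespan at 14 days.
Drywall finishes as early as 9 and must finish by 13.
So Drywall can slip 13 − 9 = 4 days.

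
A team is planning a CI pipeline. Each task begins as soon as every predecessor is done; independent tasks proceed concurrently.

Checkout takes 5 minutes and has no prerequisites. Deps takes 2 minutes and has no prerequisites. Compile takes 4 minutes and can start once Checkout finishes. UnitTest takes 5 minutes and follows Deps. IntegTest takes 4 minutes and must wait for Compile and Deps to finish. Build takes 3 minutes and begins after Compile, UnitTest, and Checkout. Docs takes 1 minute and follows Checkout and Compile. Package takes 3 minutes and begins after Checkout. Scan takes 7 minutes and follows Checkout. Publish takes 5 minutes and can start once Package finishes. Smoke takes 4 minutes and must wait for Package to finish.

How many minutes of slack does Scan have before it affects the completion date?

The longest chain is Checkout→Compile→IntegTest = 5+4+4 = 13; overall finish 13 minutes.
The longest chain containing Scan totals 12 minutes.
Float = 13 − 12 = 1.

1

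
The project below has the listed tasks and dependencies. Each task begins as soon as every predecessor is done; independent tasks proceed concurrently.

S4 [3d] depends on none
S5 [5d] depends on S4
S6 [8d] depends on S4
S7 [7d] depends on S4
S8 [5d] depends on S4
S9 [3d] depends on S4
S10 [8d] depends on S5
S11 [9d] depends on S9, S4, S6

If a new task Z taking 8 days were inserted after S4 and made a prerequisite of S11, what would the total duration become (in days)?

20

Originally the schedule takes 20 days.
With Z inserted, S11 now waits for max(S9, S4, S6, Z).
New critical path: S4→Z→S11 = 3+8+9 = 20 ⇒ 20 days.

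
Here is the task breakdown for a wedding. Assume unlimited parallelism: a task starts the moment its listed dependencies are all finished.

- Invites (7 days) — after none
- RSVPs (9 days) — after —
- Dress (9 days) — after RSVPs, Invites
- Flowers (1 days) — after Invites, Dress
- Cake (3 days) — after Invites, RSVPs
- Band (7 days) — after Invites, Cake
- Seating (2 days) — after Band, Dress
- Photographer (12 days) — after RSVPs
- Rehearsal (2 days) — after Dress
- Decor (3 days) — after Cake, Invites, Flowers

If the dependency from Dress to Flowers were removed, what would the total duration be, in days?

21

With the dependency in place, RSVPs→Dress→Flowers→Decor = 9+9+1+3 = 22 sets the finish at 22 days.
Without Dress→Flowers, Flowers's earliest start moves from 18 to 7.
New critical path: RSVPs→Cake→Band→Seating = 9+3+7+2 = 21 ⇒ 21 days.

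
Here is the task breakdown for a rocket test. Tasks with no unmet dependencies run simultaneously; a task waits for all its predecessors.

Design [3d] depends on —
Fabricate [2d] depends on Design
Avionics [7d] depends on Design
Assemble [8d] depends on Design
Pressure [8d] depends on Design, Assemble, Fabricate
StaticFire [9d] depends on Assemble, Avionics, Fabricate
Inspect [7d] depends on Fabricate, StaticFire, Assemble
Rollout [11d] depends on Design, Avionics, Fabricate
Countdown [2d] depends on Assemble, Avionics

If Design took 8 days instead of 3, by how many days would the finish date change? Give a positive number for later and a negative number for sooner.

5

Critical path before the change: Design→Assemble→StaticFire→Inspect = 3+8+9+7 = 27 giving 27 days.
Since Design is critical, the +5 change carries straight to that chain (now 32 days).
The critical path is still Design→Assemble→StaticFire→Inspect; finish is now 32 days.
Change in finish: 32 − 27 = +5 days.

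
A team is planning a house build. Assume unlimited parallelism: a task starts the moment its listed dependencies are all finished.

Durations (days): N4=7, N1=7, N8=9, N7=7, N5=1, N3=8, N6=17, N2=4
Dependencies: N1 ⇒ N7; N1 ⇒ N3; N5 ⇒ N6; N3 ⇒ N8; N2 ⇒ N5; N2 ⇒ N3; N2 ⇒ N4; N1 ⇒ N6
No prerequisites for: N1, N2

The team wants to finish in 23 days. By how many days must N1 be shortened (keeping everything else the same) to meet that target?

Current finish: 24 days; target: 23.
N1 is on every critical path, so each day cut from N1 cuts the finish by one (this holds down to a finish of 22).
Need 24 − 23 = 1 day off N1 → N1 becomes 6 days, finish becomes 23.

1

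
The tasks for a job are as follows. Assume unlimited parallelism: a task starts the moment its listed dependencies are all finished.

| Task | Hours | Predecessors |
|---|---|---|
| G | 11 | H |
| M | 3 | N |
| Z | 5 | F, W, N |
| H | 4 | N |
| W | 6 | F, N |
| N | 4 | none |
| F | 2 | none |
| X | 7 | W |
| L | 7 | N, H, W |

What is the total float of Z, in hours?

Critical path: N→H→G = 4+4+11 = 19, so the finish is 19 hours.
Z finishes as early as 15 and must finish by 19.
Float = 19 − 15 = 4.

4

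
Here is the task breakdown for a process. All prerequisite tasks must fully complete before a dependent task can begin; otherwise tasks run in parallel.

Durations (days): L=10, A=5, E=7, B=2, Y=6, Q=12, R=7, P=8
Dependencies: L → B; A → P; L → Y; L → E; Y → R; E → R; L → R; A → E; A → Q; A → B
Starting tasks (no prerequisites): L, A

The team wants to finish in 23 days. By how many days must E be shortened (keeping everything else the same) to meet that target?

Current finish: 24 days; target: 23.
E is on every critical path, so each day cut from E cuts the finish by one (this holds down to a finish of 23).
Need 24 − 23 = 1 day off E → E becomes 6 days, finish becomes 23.

1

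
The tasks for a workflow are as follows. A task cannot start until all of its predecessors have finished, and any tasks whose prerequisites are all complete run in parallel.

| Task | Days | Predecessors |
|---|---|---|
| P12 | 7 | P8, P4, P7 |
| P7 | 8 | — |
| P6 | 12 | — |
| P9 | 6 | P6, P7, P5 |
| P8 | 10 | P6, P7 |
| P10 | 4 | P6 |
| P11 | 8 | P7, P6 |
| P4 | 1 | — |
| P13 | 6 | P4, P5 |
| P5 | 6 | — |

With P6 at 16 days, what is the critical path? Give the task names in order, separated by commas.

P6, P8, P12

Critical path before the change: P6→P8→P12 = 12+10+7 = 29 giving 29 days.
P6 lies on that path, so at 16 days the path becomes 33 days.
The critical path is still P6→P8→P12; finish is now 33 days.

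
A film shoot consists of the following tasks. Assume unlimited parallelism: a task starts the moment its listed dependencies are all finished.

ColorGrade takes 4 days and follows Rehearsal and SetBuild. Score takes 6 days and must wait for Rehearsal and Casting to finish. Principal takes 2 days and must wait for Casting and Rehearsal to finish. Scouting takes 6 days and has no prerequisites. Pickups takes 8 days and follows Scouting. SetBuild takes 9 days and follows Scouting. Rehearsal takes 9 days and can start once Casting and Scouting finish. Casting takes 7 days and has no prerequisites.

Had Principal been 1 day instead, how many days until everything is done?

22

Critical path before the change: Casting→Rehearsal→Score = 7+9+6 = 22 giving 22 days.
Principal is off the critical path — its longest chain is 18 days, giving 4 of slack.
No other chain overtakes it, so the finish is 22 days.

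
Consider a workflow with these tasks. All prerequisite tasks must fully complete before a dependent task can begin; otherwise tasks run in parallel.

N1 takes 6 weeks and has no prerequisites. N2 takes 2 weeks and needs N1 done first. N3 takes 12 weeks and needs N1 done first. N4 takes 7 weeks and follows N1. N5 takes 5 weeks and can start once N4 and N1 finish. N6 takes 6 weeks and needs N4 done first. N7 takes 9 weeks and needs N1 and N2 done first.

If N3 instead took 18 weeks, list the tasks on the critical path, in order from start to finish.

The binding path is N1→N4→N6 = 6+7+6 = 19; finish at 19 weeks.
N3 is off the critical path — its longest chain is 18 weeks, giving 1 of slack.
New critical path: N1→N3 = 6+18 = 24 ⇒ 24 weeks.

N1, N3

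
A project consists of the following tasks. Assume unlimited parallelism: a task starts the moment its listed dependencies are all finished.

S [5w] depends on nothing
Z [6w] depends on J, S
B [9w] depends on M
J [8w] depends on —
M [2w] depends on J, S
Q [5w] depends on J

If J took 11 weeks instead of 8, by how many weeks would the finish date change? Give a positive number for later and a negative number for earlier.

3

The binding path is J→M→B = 8+2+9 = 19; finish at 19 weeks.
J is on the critical path; changing it to 11 makes that path 22 weeks.
The critical path is still J→M→B; finish is now 22 weeks.
Change in finish: 22 − 19 = +3 weeks.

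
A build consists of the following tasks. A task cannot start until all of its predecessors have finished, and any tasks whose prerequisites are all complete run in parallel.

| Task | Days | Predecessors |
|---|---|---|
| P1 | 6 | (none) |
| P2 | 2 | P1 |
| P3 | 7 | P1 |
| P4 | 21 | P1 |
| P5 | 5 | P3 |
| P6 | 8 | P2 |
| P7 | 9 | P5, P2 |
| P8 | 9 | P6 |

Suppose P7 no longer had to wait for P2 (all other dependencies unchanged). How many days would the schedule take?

27

With the dependency in place, P1→P3→P5→P7 = 6+7+5+9 = 27 sets the finish at 27 days.
Dropping P2→P7 doesn't change P7's earliest start (18); another predecessor still binds.
After: P1→P3→P5→P7 = 6+7+5+9 = 27 → 27 days.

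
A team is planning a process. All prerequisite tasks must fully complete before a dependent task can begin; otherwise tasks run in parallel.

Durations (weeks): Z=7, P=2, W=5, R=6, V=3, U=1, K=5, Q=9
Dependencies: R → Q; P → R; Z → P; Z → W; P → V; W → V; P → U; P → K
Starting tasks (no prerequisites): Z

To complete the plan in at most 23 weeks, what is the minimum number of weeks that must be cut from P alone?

Current finish: 24 weeks; target: 23.
P is on every critical path, so each week cut from P cuts the finish by one (this holds down to a finish of 23).
Need 24 − 23 = 1 week off P → P becomes 1 week, finish becomes 23.

1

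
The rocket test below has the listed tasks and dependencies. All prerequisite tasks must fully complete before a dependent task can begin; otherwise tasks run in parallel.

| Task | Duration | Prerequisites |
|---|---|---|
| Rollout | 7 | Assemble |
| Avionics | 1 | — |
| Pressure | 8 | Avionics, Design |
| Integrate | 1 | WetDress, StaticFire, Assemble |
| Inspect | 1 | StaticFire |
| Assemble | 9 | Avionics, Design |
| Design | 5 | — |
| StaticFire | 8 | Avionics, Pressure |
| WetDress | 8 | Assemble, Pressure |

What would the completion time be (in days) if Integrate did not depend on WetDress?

22

Original critical path: Design→Assemble→WetDress→Integrate = 5+9+8+1 = 23 ⇒ 23 days.
Without WetDress→Integrate, Integrate's earliest start moves from 22 to 21.
After: Design→Assemble→WetDress = 5+9+8 = 22 → 22 days.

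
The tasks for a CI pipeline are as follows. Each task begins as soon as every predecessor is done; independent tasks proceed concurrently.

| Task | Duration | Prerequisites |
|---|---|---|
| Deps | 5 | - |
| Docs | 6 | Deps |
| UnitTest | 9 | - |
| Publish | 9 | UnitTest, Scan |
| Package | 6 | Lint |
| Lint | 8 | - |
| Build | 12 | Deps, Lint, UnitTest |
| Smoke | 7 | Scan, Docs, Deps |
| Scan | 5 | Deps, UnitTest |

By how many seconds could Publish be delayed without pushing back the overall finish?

0

Critical path: UnitTest→Scan→Publish = 9+5+9 = 23, so the finish is 23 seconds.
The longest chain containing Publish totals 23 seconds.
Slack of Publish = 14 − 14 = 0 seconds.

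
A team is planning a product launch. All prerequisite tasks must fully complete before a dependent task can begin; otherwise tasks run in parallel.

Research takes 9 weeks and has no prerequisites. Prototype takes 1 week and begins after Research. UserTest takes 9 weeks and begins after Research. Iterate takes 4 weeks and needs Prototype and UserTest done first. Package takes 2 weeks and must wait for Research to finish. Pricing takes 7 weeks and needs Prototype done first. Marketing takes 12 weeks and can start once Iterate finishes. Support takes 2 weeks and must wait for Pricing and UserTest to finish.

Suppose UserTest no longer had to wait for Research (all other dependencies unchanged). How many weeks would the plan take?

26

Before: longest chain Research→UserTest→Iterate→Marketing = 9+9+4+12 = 34, finish 34.
Without Research→UserTest, UserTest's earliest start moves from 9 to 0.
New critical path: Research→Prototype→Iterate→Marketing = 9+1+4+12 = 26 ⇒ 26 weeks.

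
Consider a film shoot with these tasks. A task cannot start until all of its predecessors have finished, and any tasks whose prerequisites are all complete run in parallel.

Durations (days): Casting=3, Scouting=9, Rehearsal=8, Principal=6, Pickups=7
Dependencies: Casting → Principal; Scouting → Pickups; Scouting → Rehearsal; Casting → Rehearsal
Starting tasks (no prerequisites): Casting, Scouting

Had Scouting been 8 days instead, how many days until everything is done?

Critical path before the change: Scouting→Rehearsal = 9+8 = 17 giving 17 days.
Since Scouting is critical, the -1 change carries straight to that chain (now 16 days).
The critical path is still Scouting→Rehearsal; finish is now 16 days.

16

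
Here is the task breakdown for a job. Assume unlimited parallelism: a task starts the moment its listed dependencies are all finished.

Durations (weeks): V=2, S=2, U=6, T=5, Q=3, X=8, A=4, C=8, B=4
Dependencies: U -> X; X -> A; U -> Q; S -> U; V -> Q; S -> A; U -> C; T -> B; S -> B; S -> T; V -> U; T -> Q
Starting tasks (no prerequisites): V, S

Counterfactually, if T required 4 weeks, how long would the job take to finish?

Actual critical path: V→U→X→A = 2+6+8+4 = 20 ⇒ 20 weeks.
T is off the critical path — its longest chain is 11 weeks, giving 9 of slack.
The critical path is still V→U→X→A; finish is now 20 weeks.

20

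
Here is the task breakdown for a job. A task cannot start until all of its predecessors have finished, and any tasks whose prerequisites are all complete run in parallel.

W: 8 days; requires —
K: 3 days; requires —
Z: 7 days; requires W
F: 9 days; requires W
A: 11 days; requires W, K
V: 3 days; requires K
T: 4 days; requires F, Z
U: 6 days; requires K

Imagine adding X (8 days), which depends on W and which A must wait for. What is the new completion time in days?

27

Originally the project takes 21 days.
With X inserted, A now waits for max(W, K, X).
New critical path: W→X→A = 8+8+11 = 27 ⇒ 27 days.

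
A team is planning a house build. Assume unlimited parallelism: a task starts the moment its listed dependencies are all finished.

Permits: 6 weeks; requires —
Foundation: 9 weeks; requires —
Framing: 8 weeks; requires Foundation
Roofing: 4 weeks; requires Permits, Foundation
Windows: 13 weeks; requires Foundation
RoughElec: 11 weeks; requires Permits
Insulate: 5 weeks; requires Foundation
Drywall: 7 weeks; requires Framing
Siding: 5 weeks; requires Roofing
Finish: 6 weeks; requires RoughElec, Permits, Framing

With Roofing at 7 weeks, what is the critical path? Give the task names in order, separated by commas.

As given, the longest chain is Foundation→Framing→Drywall = 9+8+7 = 24, so the finish is 24 weeks.
The longest path through Roofing is only 18 weeks, so Roofing has float 6.
No other chain overtakes it, so the finish is 24 weeks.

Foundation, Framing, Drywall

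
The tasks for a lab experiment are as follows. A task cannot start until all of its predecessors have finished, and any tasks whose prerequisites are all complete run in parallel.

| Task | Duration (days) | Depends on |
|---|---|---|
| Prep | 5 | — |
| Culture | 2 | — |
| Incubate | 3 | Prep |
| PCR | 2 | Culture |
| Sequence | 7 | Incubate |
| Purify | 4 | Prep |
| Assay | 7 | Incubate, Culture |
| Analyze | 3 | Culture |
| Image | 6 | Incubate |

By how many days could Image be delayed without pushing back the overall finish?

Critical path: Prep→Incubate→Sequence = 5+3+7 = 15, so the finish is 15 days.
The longest chain containing Image totals 14 days.
Slack of Image = 9 − 8 = 1 day.

1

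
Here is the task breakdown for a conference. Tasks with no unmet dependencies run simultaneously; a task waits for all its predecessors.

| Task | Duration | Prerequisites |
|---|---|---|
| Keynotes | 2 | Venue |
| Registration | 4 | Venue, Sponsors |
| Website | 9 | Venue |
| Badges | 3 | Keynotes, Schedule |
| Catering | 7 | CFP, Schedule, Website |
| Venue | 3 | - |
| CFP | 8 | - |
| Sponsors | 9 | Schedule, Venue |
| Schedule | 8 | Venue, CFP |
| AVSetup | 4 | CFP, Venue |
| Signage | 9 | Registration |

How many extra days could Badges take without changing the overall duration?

The longest chain is CFP→Schedule→Sponsors→Registration→Signage = 8+8+9+4+9 = 38; overall finish 38 days.
Longest path through Badges: 19 days (earliest finish 19, latest finish 38).
So Badges can slip 38 − 19 = 19 days.

19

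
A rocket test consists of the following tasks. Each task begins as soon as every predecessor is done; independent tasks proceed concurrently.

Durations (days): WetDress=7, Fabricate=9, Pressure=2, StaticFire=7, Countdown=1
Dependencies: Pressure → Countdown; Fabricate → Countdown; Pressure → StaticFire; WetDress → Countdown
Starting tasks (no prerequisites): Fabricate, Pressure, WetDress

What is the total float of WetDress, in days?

2

Critical path: Fabricate→Countdown = 9+1 = 10, so the finish is 10 days.
Longest path through WetDress: 8 days (earliest finish 7, latest finish 9).
Slack of WetDress = 2 − 0 = 2 days.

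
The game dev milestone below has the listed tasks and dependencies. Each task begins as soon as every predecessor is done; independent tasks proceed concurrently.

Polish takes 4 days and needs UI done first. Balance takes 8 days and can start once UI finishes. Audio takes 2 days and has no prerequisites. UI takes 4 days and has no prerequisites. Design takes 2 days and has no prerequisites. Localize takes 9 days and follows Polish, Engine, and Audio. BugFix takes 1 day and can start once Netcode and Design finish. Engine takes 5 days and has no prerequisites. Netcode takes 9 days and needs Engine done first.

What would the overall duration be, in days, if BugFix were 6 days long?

20

Actual critical path: UI→Polish→Localize = 4+4+9 = 17 ⇒ 17 days.
The longest path through BugFix is only 15 days, so BugFix has float 2.
Now Engine→Netcode→BugFix = 5+9+6 = 20 is longest, so the finish becomes 20 days.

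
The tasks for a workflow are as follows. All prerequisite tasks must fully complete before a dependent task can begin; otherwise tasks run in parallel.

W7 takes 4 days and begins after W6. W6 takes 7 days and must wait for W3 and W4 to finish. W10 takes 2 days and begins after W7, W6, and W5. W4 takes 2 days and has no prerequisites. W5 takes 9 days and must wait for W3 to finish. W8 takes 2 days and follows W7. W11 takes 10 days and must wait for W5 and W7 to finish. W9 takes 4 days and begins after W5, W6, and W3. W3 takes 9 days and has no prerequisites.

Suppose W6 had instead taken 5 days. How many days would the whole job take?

The binding path is W3→W6→W7→W11 = 9+7+4+10 = 30; finish at 30 days.
W6 is on the critical path; changing it to 5 makes that path 28 days.
The binding chain switches to W3→W5→W11 = 9+9+10 = 28; finish 28 days.

28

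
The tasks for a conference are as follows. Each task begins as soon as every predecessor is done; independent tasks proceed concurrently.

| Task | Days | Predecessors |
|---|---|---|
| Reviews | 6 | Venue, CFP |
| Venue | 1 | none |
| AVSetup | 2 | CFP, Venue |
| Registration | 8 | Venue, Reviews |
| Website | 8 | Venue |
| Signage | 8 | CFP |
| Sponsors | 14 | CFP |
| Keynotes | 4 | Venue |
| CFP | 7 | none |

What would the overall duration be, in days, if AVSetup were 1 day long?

21

As given, the longest chain is CFP→Reviews→Registration = 7+6+8 = 21, so the finish is 21 days.
The longest path through AVSetup is only 9 days, so AVSetup has float 12.
That remains the longest chain; total 21 days.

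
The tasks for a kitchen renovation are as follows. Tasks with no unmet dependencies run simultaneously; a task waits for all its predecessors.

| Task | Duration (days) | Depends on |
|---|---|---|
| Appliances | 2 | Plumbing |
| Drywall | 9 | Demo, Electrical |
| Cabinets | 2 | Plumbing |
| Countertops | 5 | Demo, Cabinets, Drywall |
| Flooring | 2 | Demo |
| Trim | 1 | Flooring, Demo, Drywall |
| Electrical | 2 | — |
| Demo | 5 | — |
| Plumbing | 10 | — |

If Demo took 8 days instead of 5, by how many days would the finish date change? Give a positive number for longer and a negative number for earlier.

3

Critical path before the change: Demo→Drywall→Countertops = 5+9+5 = 19 giving 19 days.
Since Demo is critical, the +3 change carries straight to that chain (now 22 days).
The critical path is still Demo→Drywall→Countertops; finish is now 22 days.
Change in finish: 22 − 19 = +3 days.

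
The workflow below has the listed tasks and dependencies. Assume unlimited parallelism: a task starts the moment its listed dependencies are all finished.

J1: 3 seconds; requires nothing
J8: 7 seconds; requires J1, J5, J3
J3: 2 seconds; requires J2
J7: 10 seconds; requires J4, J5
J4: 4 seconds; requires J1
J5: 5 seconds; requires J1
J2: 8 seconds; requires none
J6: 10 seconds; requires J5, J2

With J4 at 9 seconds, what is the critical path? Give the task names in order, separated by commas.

Baseline: J1→J5→J6 = 3+5+10 = 18 → 18 seconds.
The longest path through J4 is only 17 seconds, so J4 has float 1.
New critical path: J1→J4→J7 = 3+9+10 = 22 ⇒ 22 seconds.

J1, J4, J7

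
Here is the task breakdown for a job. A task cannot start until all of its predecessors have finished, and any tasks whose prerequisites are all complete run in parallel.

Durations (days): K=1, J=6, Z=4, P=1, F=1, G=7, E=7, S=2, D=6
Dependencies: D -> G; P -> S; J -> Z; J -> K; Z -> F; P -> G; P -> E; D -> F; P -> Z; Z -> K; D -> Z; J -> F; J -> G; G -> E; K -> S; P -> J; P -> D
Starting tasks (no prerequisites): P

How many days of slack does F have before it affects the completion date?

9

Critical path: P→D→G→E = 1+6+7+7 = 21, so the finish is 21 days.
F finishes as early as 12 and must finish by 21.
So F can slip 21 − 12 = 9 days.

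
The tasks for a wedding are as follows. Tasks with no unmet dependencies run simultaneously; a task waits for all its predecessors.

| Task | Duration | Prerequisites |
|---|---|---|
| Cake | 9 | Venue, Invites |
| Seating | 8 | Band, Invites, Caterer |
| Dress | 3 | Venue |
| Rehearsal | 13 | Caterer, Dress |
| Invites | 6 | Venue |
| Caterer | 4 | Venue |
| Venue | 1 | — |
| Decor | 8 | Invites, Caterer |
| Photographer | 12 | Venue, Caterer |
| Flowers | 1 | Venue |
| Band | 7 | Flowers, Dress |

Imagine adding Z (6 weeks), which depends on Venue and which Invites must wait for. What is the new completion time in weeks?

22

Originally the plan takes 19 weeks.
With Z inserted, Invites now waits for max(Venue, Z).
New critical path: Venue→Z→Invites→Cake = 1+6+6+9 = 22 ⇒ 22 weeks.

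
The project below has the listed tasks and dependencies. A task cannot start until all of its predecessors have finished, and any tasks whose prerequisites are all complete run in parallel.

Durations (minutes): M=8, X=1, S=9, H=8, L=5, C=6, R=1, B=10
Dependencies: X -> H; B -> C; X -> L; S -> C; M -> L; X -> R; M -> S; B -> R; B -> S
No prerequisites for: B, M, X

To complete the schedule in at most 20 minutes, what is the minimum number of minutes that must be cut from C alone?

Current finish: 25 minutes; target: 20.
C is on every critical path, so each minute cut from C cuts the finish by one (this holds down to a finish of 20).
Need 25 − 20 = 5 minutes off C → C becomes 1 minute, finish becomes 20.

5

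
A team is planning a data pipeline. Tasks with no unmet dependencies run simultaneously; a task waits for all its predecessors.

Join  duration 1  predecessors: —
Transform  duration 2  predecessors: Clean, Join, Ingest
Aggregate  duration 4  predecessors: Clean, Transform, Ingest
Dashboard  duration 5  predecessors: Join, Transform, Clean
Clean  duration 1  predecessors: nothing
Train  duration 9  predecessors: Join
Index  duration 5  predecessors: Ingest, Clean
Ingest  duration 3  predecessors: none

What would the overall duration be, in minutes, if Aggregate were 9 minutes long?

The binding path is Ingest→Transform→Dashboard = 3+2+5 = 10; finish at 10 minutes.
The longest path through Aggregate is only 9 minutes, so Aggregate has float 1.
Now Ingest→Transform→Aggregate = 3+2+9 = 14 is longest, so the finish becomes 14 minutes.

14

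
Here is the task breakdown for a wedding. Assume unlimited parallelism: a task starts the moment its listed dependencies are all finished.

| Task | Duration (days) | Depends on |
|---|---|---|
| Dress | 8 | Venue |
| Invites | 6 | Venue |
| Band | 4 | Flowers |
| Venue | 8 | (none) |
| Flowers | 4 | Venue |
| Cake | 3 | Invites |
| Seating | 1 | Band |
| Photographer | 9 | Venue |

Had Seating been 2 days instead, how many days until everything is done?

The binding path is Venue→Flowers→Band→Seating = 8+4+4+1 = 17; finish at 17 days.
Since Seating is critical, the +1 change carries straight to that chain (now 18 days).
That remains the longest chain; total 18 days.

18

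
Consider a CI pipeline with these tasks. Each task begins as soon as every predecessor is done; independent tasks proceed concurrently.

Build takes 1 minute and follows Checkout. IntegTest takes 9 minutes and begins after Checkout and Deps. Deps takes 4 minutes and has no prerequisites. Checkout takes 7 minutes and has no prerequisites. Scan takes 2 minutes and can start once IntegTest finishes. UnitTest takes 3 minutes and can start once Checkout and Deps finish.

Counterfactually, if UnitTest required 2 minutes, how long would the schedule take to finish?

Critical path before the change: Checkout→IntegTest→Scan = 7+9+2 = 18 giving 18 minutes.
The longest path through UnitTest is only 10 minutes, so UnitTest has float 8.
No other chain overtakes it, so the finish is 18 minutes.

18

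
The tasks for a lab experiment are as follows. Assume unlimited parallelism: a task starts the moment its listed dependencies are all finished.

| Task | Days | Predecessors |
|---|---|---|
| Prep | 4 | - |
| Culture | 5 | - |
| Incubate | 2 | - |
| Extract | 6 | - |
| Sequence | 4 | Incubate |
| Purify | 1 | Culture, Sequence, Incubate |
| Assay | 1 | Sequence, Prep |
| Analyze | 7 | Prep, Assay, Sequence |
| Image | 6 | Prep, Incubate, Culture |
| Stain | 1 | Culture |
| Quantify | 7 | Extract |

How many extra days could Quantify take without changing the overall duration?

The longest chain is Incubate→Sequence→Assay→Analyze = 2+4+1+7 = 14; overall finish 14 days.
The longest chain containing Quantify totals 13 days.
Float = 14 − 13 = 1.

1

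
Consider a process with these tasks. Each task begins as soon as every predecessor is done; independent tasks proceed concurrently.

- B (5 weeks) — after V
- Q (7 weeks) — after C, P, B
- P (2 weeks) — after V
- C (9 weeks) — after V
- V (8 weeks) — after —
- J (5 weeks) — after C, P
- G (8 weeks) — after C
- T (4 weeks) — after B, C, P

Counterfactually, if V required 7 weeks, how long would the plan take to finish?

24

As given, the longest chain is V→C→G = 8+9+8 = 25, so the finish is 25 weeks.
Since V is critical, the -1 change carries straight to that chain (now 24 weeks).
That remains the longest chain; total 24 weeks.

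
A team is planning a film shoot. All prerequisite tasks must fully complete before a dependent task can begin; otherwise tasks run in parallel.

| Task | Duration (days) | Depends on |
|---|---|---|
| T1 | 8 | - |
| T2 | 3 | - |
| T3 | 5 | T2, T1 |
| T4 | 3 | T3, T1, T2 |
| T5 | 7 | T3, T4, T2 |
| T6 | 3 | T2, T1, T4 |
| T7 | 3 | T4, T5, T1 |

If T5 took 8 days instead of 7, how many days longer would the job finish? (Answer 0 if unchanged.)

1

Actual critical path: T1→T3→T4→T5→T7 = 8+5+3+7+3 = 26 ⇒ 26 days.
T5 is on the critical path; changing it to 8 makes that path 27 days.
The critical path is still T1→T3→T4→T5→T7; finish is now 27 days.
Change in finish: 27 − 26 = +1 days.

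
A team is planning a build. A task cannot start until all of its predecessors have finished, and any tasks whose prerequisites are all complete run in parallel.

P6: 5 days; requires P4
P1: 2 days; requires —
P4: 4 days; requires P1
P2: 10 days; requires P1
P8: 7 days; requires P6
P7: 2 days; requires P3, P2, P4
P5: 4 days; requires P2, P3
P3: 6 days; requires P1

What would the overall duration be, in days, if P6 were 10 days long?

As given, the longest chain is P1→P4→P6→P8 = 2+4+5+7 = 18, so the finish is 18 days.
P6 lies on that path, so at 10 days the path becomes 23 days.
No other chain overtakes it, so the finish is 23 days.

23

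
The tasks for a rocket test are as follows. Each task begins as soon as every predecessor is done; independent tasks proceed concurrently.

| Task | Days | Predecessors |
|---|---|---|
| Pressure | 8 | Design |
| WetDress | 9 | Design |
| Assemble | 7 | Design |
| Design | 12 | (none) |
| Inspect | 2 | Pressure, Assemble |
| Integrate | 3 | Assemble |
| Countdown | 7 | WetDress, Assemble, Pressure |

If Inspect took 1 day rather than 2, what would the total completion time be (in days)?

28

The binding path is Design→WetDress→Countdown = 12+9+7 = 28; finish at 28 days.
Inspect is off the critical path — its longest chain is 22 days, giving 6 of slack.
That remains the longest chain; total 28 days.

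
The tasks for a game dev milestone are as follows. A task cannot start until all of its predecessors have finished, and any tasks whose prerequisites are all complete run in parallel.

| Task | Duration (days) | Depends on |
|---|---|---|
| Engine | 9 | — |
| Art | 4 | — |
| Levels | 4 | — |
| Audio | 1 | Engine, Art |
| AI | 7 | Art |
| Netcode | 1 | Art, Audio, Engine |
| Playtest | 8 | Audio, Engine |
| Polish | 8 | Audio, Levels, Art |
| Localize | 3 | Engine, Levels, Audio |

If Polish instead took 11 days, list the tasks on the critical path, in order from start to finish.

Critical path before the change: Engine→Audio→Polish = 9+1+8 = 18 giving 18 days.
Polish is on the critical path; changing it to 11 makes that path 21 days.
That remains the longest chain; total 21 days.

Engine, Audio, Polish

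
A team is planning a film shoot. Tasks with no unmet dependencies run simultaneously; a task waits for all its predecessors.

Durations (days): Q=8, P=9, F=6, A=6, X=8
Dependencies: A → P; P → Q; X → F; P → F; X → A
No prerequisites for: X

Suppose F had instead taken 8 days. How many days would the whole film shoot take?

Critical path before the change: X→A→P→Q = 8+6+9+8 = 31 giving 31 days.
The longest path through F is only 29 days, so F has float 2.
The binding chain switches to X→A→P→F = 8+6+9+8 = 31; finish 31 days.

31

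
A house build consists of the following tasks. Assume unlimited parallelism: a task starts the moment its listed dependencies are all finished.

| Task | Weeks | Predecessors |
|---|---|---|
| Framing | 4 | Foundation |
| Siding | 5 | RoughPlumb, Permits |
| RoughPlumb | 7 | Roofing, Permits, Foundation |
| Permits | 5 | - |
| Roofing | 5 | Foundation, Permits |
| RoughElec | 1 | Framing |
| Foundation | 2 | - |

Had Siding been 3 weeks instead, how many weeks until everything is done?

Critical path before the change: Permits→Roofing→RoughPlumb→Siding = 5+5+7+5 = 22 giving 22 weeks.
Since Siding is critical, the -2 change carries straight to that chain (now 20 weeks).
No other chain overtakes it, so the finish is 20 weeks.

20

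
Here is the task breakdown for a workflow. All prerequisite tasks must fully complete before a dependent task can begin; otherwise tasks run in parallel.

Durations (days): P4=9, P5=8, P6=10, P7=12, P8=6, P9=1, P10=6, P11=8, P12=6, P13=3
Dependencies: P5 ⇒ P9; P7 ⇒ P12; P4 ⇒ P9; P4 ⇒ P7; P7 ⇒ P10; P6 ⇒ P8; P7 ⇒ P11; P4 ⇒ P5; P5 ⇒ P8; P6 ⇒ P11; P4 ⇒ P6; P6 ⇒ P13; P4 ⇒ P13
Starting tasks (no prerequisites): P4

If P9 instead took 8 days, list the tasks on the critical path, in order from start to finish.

P4, P7, P11

The binding path is P4→P7→P11 = 9+12+8 = 29; finish at 29 days.
P9 has 11 days of float (longest path through it is 18).
No other chain overtakes it, so the finish is 29 days.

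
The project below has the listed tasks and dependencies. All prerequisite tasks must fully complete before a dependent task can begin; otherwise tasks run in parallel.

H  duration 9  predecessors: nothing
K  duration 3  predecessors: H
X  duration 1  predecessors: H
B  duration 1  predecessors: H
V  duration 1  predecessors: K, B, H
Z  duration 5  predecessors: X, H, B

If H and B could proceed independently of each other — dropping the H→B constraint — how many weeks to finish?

Before: longest chain H→X→Z = 9+1+5 = 15, finish 15.
Without H→B, B's earliest start moves from 9 to 0.
The longest chain is now H→X→Z = 9+1+5 = 15, so the job takes 15 weeks.

15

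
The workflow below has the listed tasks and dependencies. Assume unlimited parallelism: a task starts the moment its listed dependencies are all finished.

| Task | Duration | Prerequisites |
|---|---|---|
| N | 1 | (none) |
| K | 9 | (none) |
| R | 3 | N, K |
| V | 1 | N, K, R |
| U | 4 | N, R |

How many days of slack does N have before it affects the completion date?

8

The longest chain is K→R→U = 9+3+4 = 16; overall finish 16 days.
The longest chain containing N totals 8 days.
So N can slip 9 − 1 = 8 days.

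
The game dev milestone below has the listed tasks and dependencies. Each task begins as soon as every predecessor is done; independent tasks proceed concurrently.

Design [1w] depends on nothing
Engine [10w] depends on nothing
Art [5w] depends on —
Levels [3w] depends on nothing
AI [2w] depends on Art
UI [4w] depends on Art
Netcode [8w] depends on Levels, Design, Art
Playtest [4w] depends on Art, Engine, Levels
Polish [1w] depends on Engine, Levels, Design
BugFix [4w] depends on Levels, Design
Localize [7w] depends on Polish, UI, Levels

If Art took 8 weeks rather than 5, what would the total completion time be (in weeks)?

19

The binding path is Engine→Polish→Localize = 10+1+7 = 18; finish at 18 weeks.
The longest path through Art is only 16 weeks, so Art has float 2.
Now Art→UI→Localize = 8+4+7 = 19 is longest, so the finish becomes 19 weeks.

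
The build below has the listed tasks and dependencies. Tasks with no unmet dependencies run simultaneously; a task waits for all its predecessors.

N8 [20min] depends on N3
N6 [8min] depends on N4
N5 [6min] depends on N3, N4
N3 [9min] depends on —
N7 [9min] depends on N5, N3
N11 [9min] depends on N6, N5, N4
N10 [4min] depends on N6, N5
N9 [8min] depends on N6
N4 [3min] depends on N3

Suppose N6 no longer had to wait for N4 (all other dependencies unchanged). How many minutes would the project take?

29

Before: longest chain N3→N4→N6→N11 = 9+3+8+9 = 29, finish 29.
Without N4→N6, N6's earliest start moves from 12 to 0.
After: N3→N8 = 9+20 = 29 → 29 minutes.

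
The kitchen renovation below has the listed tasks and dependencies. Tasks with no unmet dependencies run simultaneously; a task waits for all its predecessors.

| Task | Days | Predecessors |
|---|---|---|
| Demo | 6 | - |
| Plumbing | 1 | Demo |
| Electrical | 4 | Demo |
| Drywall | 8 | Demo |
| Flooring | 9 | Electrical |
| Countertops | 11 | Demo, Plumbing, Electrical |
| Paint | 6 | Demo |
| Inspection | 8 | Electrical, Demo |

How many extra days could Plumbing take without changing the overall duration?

Demo→Electrical→Countertops = 6+4+11 = 21 sets the makespan at 21 days.
Plumbing finishes as early as 7 and must finish by 10.
Slack of Plumbing = 9 − 6 = 3 days.

3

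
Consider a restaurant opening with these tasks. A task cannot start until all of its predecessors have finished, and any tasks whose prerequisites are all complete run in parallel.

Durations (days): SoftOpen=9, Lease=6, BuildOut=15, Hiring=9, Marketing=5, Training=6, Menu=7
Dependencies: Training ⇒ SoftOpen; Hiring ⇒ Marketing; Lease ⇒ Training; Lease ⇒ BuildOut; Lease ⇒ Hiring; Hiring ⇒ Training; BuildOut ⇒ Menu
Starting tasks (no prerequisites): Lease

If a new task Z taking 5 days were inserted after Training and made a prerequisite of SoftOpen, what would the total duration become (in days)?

Originally the restaurant opening takes 30 days.
With Z inserted, SoftOpen now waits for max(Training, Z).
New critical path: Lease→Hiring→Training→Z→SoftOpen = 6+9+6+5+9 = 35 ⇒ 35 days.

35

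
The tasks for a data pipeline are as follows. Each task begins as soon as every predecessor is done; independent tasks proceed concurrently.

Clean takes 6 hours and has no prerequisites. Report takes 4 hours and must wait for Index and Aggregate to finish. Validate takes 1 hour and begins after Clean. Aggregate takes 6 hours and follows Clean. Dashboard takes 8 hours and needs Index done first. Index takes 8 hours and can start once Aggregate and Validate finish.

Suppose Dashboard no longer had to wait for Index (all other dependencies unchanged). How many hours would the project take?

24

With the dependency in place, Clean→Aggregate→Index→Dashboard = 6+6+8+8 = 28 sets the finish at 28 hours.
Without Index→Dashboard, Dashboard's earliest start moves from 20 to 0.
After: Clean→Aggregate→Index→Report = 6+6+8+4 = 24 → 24 hours.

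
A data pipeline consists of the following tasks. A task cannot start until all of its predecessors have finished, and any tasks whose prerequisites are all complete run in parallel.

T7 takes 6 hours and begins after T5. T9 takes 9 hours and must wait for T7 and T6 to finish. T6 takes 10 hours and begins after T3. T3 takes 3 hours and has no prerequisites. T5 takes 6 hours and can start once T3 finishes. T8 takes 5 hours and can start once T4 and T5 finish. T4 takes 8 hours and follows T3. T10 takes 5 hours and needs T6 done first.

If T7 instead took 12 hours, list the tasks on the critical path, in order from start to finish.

Critical path before the change: T3→T5→T7→T9 = 3+6+6+9 = 24 giving 24 hours.
T7 lies on that path, so at 12 hours the path becomes 30 hours.
That remains the longest chain; total 30 hours.

T3, T5, T7, T9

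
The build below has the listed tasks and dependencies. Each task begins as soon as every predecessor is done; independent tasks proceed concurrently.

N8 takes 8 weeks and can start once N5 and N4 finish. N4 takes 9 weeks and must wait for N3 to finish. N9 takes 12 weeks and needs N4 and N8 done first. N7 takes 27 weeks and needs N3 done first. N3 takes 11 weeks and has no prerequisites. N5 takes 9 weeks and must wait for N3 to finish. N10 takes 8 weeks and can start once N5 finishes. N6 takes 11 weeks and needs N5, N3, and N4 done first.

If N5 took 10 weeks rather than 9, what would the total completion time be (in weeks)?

41

The binding path is N3→N5→N8→N9 = 11+9+8+12 = 40; finish at 40 weeks.
N5 lies on that path, so at 10 weeks the path becomes 41 weeks.
That remains the longest chain; total 41 weeks.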